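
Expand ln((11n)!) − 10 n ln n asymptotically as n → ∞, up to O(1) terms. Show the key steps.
ln((11n)!) − 10 n ln n = n ln n + 11(ln 11 − 1) n + (1/2) ln(2π·11n) + O(1/n)

Stirling: ln((11n)!) = 11n ln(11n) − 11n + (1/2) ln(2π·11n) + O(1/n).
Expand 11n ln(11n) = 11n (ln n + ln 11) = 11n ln n + 11n ln 11.
Subtract 10n ln n: leading term is (11 − 10) n ln n = n ln n. The next term is 11n ln 11 − 11n = 11(ln 11 − 1) n. Then the (1/2) ln(2π·11n) correction.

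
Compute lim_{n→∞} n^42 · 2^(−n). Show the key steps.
lim = 0

Exponentials with base > 1 dominate every fixed polynomial: for any fixed c, n^c / 2^n → 0 as n → ∞ (e.g. by the ratio test, or by writing 2^n = e^(n ln 2) and noting e^(n ln 2) / n^c → ∞). Hence n^42 · 2^(−n) = n^42 / 2^n → 0.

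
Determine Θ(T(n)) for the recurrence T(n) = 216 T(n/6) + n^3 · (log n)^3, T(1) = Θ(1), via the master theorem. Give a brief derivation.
T(n) = Θ(n^3 · (log n)^4)

Here log_6 216 = 3 and f(n) = n^3 · (log n)^3 = Θ(n^(log_6 216) · (log n)^3). This is the extended Case 2 of the master theorem (f matches the critical exponent up to log factors), giving T(n) = Θ(n^(log_6 216) · (log n)^(3+1)) = Θ(n^3 · (log n)^4).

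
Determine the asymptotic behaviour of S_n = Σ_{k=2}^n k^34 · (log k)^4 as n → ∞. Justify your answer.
S_n ~ n^35 · (log n)^4 / 35

By integral comparison, S_n = ∫_1^n x^34 · (log x)^4 dx + O(n^34 · (log n)^4). For the integral, the leading term of ∫_1^n x^34 (log x)^4 dx is n^35/35 · (log n)^4 (by repeated integration by parts; each step lowers the log-exponent and produces a relatively O(1/log n) correction). Hence S_n ~ n^35 · (log n)^4 / 35.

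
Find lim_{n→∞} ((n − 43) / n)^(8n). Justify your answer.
lim = e^(−344)

Rewrite as (1 − 43/n)^(8n). By the standard limit (1 + x/n)^n → e^x, we have (1 − 43/n)^n → e^(−43), and raising to the 8th power gives e^(−344).
More precisely, ln[(1 − 43/n)^(8n)] = 8n · ln(1 − 43/n) = 8n · (-43/n + O(1/n^2)) = -344 + O(1/n) → -344.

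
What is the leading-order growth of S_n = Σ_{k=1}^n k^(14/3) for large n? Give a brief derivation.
S_n ~ (3/17) · n^(17/3)

Integral comparison: Σ_{k=1}^n k^(14/3) = ∫_0^n x^(14/3) dx + O(n^(14/3)). The integral is n^(1 + 14/3) / (1 + 14/3) = n^((14+3)/3) / ((14+3)/3) = (3/17) · n^(17/3).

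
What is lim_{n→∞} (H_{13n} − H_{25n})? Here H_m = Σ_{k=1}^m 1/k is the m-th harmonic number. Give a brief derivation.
lim = ln(13/25)

Euler-Maclaurin gives H_m = ln m + γ + 1/(2m) + O(1/m^2). The γ and O(1/m) terms cancel in the difference:
  H_{13n} − H_{25n} = ln(13n) − ln(25n) + O(1/n) = ln(13/25) + O(1/n).
Hence the limit is ln(13/25).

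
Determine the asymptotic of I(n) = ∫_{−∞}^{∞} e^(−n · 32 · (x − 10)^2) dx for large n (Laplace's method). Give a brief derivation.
I(n) = sqrt(π/(32n))

Here φ(x) = 32 · (x − 10)^2 has its unique minimum at x* = 10 with φ(x*) = 0 and φ''(x*) = 64. Laplace's method gives
  I(n) ~ e^(−n φ(x*)) · sqrt(2π / (n · φ''(x*))) = sqrt(2π / (64n)) = sqrt(π/(32n)).
This is exact: substituting u = (x − 10)·sqrt(32n) gives I(n) = (1/sqrt(32n)) ∫_{−∞}^{∞} e^(−u^2) du = sqrt(π/(32n)).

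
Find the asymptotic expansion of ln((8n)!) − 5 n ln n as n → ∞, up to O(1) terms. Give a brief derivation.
ln((8n)!) − 5 n ln n = 3 n ln n + 8(ln 8 − 1) n + (1/2) ln(2π·8n) + O(1/n)

Stirling: ln((8n)!) = 8n ln(8n) − 8n + (1/2) ln(2π·8n) + O(1/n).
Expand 8n ln(8n) = 8n (ln n + ln 8) = 8n ln n + 8n ln 8.
Subtract 5n ln n: leading term is (8 − 5) n ln n = 3 n ln n. The next term is 8n ln 8 − 8n = 8(ln 8 − 1) n. Then the (1/2) ln(2π·8n) correction.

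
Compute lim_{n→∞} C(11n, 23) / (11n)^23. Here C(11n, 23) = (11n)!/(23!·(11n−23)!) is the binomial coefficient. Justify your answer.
lim = 1/23! = 1/25852016738884976640000

With N = 11n → ∞: C(N, 23) / N^23 = [N(N−1)…(N−22)] / (23! · N^23) = (1/23!) · 1 · (1 − 1/(11n)) · … · (1 − 22/(11n)). Each factor → 1 as N → ∞, so the limit is 1/23! = 1/25852016738884976640000.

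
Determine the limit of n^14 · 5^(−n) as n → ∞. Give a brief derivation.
lim = 0

Exponentials with base > 1 dominate every fixed polynomial: for any fixed c, n^c / 5^n → 0 as n → ∞ (e.g. by the ratio test, or by writing 5^n = e^(n ln 5) and noting e^(n ln 5) / n^c → ∞). Hence n^14 · 5^(−n) = n^14 / 5^n → 0.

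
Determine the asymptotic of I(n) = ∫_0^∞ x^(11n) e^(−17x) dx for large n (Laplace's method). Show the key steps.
I(n) ~ (sqrt(2π·11n) / 17) · (11n/(17e))^(11n)

Write the integrand as exp(11n ln x − 17x) and set f(x) = 11n ln x − 17x. Then f'(x) = 11n/x − 17 = 0 at x* = 11n/17, and f''(x*) = −11n/x*^2 = −17^2/(11n). Laplace's method (interior maximum) gives
  I(n) ~ e^(f(x*)) · sqrt(2π / |f''(x*)|)
        = exp(11n ln(11n/17) − 11n) · sqrt(2π · 11n / 17^2)
        = (11n/17)^(11n) e^(−11n) · sqrt(2π·11n) / 17
        = (sqrt(2π·11n) / 17) · (11n/(17e))^(11n).
This matches Γ(11n+1)/17^(11n+1) with Stirling applied to Γ.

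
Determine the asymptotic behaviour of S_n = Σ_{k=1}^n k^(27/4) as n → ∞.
S_n ~ (4/31) · n^(31/4)

Integral comparison: Σ_{k=1}^n k^(27/4) = ∫_0^n x^(27/4) dx + O(n^(27/4)). The integral is n^(1 + 27/4) / (1 + 27/4) = n^((27+4)/4) / ((27+4)/4) = (4/31) · n^(31/4).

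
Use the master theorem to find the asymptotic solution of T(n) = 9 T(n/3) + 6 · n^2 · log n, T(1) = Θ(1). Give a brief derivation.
T(n) = Θ(n^2 · (log n)^2)

Here log_3 9 = 2 and f(n) = 6 · n^2 · log n = Θ(n^(log_3 9) · (log n)^1). This is the extended Case 2 of the master theorem (f matches the critical exponent up to log factors), giving T(n) = Θ(n^(log_3 9) · (log n)^(1+1)) = Θ(n^2 · (log n)^2).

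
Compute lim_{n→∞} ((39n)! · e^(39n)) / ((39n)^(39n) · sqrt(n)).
lim = sqrt(2π·39)

Stirling: (39n)! ~ sqrt(2π·39n) · (39n/e)^(39n). Hence
  (39n)! · e^(39n) / (39n)^(39n) ~ sqrt(2π·39n).
Dividing by sqrt(n): sqrt(2π·39n) / sqrt(n) = sqrt(2π·39) · n^((1−1)/2), so the limit is sqrt(2π·39).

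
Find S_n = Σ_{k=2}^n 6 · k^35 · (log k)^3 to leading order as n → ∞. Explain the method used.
S_n ~ n^36 · (log n)^3 / 6

By integral comparison, S_n = ∫_1^n 6 · x^35 · (log x)^3 dx + O(n^35 · (log n)^3). For the integral, the leading term of ∫_1^n x^35 (log x)^3 dx is n^36/36 · (log n)^3 (by repeated integration by parts; each step lowers the log-exponent and produces a relatively O(1/log n) correction). Hence S_n ~ n^36 · (log n)^3 / 6.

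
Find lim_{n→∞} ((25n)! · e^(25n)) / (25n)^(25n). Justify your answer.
lim = ∞

Stirling: (25n)! ~ sqrt(2π·25n) · (25n/e)^(25n). Hence
  (25n)! · e^(25n) / (25n)^(25n) ~ sqrt(2π·25n) = sqrt(2π·25) · sqrt(n) → ∞.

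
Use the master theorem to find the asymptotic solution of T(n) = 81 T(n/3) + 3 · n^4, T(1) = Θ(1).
T(n) = Θ(n^4 log n)

log_3 81 = 4, and f(n) = 3 · n^4 = Θ(n^(log_3 81)). This is Case 2 of the master theorem: T(n) = Θ(f(n) · log n) = Θ(n^4 log n).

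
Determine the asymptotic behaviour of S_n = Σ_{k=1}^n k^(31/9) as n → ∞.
S_n ~ (9/40) · n^(40/9)

Integral comparison: Σ_{k=1}^n k^(31/9) = ∫_0^n x^(31/9) dx + O(n^(31/9)). The integral is n^(1 + 31/9) / (1 + 31/9) = n^((31+9)/9) / ((31+9)/9) = (9/40) · n^(40/9).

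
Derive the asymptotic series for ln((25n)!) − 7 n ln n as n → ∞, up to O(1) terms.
ln((25n)!) − 7 n ln n = 18 n ln n + 25(ln 25 − 1) n + (1/2) ln(2π·25n) + O(1/n)

Stirling: ln((25n)!) = 25n ln(25n) − 25n + (1/2) ln(2π·25n) + O(1/n).
Expand 25n ln(25n) = 25n (ln n + ln 25) = 25n ln n + 25n ln 25.
Subtract 7n ln n: leading term is (25 − 7) n ln n = 18 n ln n. The next term is 25n ln 25 − 25n = 25(ln 25 − 1) n. Then the (1/2) ln(2π·25n) correction.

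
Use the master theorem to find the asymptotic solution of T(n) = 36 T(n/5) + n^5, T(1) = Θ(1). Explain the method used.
T(n) = Θ(n^5)

log_5 36 ≈ 2.227. f(n) = n^5 dominates n^(log_5 36) since 5 > 2.227, and the regularity condition a·f(n/b) = 36·(n/5)^5 = (36/3125)·n^5 ≤ c·f(n) holds with c = 36/3125 ≈ 0.0115 < 1. So this is Case 3: T(n) = Θ(f(n)) = Θ(n^5).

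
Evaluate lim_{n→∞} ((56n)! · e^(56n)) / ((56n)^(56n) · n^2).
lim = 0

Stirling: (56n)! ~ sqrt(2π·56n) · (56n/e)^(56n). Hence
  (56n)! · e^(56n) / (56n)^(56n) ~ sqrt(2π·56n).
Dividing by n^2: sqrt(2π·56n) / n^2 = sqrt(2π·56) · n^((1−4)/2), so the expression behaves like sqrt(2π·56) · n^((1−4)/2) → 0.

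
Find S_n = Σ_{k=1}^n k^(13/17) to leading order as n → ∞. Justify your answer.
S_n ~ (17/30) · n^(30/17)

Integral comparison: Σ_{k=1}^n k^(13/17) = ∫_0^n x^(13/17) dx + O(n^(13/17)). The integral is n^(1 + 13/17) / (1 + 13/17) = n^((13+17)/17) / ((13+17)/17) = (17/30) · n^(30/17).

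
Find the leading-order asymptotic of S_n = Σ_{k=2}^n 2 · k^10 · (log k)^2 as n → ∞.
S_n ~ 2 · n^11 · (log n)^2 / 11

By integral comparison, S_n = ∫_1^n 2 · x^10 · (log x)^2 dx + O(n^10 · (log n)^2). For the integral, the leading term of ∫_1^n x^10 (log x)^2 dx is n^11/11 · (log n)^2 (by repeated integration by parts; each step lowers the log-exponent and produces a relatively O(1/log n) correction). Hence S_n ~ 2 · n^11 · (log n)^2 / 11.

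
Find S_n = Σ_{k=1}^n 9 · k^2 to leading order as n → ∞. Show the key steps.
S_n ~ 3 · n^3

By integral comparison (Euler-Maclaurin), Σ_{k=1}^n 9 · k^2 = 9 · ∫_0^n x^2 dx + O(n^2) = 9 · n^3/3 = 3 · n^3 + O(n^2). (Equivalently, Faulhaber's formula gives the same leading term.)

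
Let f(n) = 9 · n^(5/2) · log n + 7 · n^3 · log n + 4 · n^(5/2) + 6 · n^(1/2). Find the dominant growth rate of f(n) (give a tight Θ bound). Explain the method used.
f(n) ∈ Θ(n^3 · log n)

Compare the terms by growth order. For large n, n^a · (log n)^b dominates n^a' · (log n)^b' iff a > a', or (a = a' and b > b'). Ranking the 4 terms shows the dominant one is 7 · n^3 · log n. Hence f(n) ∈ Θ(n^3 · log n).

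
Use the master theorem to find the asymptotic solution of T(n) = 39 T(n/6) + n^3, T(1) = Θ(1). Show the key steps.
T(n) = Θ(n^3)

log_6 39 ≈ 2.045. f(n) = n^3 dominates n^(log_6 39) since 3 > 2.045, and the regularity condition a·f(n/b) = 39·(n/6)^3 = (39/216)·n^3 ≤ c·f(n) holds with c = 39/216 ≈ 0.181 < 1. So this is Case 3: T(n) = Θ(f(n)) = Θ(n^3).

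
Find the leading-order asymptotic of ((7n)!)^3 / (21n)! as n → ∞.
((7n)!)^3/(21n)! ~ ((2π·7n)^(2/2) / sqrt(3)) · 3^(−3·7n)  →  0

Write N = 7n. Stirling: N! ~ sqrt(2π N)(N/e)^N and (3N)! ~ sqrt(2π·3N)·(3N/e)^(3N).
  (N!)^3/(3N)! ~ (2π N)^(3/2) (N/e)^(3N) / [sqrt(2π·3N) (3N/e)^(3N)]
     = (2π N)^(3/2) / sqrt(2π·3N) · (N/(3N))^(3N)
     = (2π N)^((3−1)/2) / sqrt(3) · 3^(−3N).
Since 3^3 > 1, the factor 3^(−3N) decays exponentially, so the ratio → 0. Substituting N = 7n gives the stated form.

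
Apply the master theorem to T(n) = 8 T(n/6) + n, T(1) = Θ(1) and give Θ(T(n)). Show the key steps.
T(n) = Θ(n^(log_6 8))

Master theorem: compare f(n) = n to n^(log_6 8) where log_6 8 ≈ 1.161. Since 1 < log_6 8, we have f(n) = O(n^(log_6 8 − ε)) for some ε > 0 — Case 1. Hence T(n) = Θ(n^(log_6 8)).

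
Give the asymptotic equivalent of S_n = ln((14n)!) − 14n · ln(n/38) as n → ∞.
S_n ~ 14n · (ln 532 − 1) + O(ln n)

Stirling: ln((14n)!) = 14n ln(14n) − 14n + O(ln n).
  S_n = 14n ln(14n) − 14n − 14n ln(n/38) + O(ln n)
      = 14n ln(14n) − 14n ln n + 14n ln 38 − 14n + O(ln n)
      = 14n ln 14 + 14n ln 38 − 14n + O(ln n)
      = 14n (ln 532 − 1) + O(ln n).
Numerically ln(532) − 1 ≈ 5.2766.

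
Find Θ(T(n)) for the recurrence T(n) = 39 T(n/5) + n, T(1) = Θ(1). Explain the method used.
T(n) = Θ(n^(log_5 39))

Master theorem: compare f(n) = n to n^(log_5 39) where log_5 39 ≈ 2.276. Since 1 < log_5 39, we have f(n) = O(n^(log_5 39 − ε)) for some ε > 0 — Case 1. Hence T(n) = Θ(n^(log_5 39)).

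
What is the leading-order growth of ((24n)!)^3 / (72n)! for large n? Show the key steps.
((24n)!)^3/(72n)! ~ ((2π·24n)^(2/2) / sqrt(3)) · 3^(−3·24n)  →  0

Write N = 24n. Stirling: N! ~ sqrt(2π N)(N/e)^N and (3N)! ~ sqrt(2π·3N)·(3N/e)^(3N).
  (N!)^3/(3N)! ~ (2π N)^(3/2) (N/e)^(3N) / [sqrt(2π·3N) (3N/e)^(3N)]
     = (2π N)^(3/2) / sqrt(2π·3N) · (N/(3N))^(3N)
     = (2π N)^((3−1)/2) / sqrt(3) · 3^(−3N).
Since 3^3 > 1, the factor 3^(−3N) decays exponentially, so the ratio → 0. Substituting N = 24n gives the stated form.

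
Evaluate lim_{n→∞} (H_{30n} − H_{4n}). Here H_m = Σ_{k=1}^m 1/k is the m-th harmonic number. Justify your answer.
lim = ln(30/4) = ln(15/2)

Euler-Maclaurin gives H_m = ln m + γ + 1/(2m) + O(1/m^2). The γ and O(1/m) terms cancel in the difference:
  H_{30n} − H_{4n} = ln(30n) − ln(4n) + O(1/n) = ln(30/4) + O(1/n).
Hence the limit is ln(30/4) = ln(15/2).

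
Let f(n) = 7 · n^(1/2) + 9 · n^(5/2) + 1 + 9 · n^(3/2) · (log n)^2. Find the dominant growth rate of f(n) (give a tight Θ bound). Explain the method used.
f(n) ∈ Θ(n^(5/2))

Compare the terms by growth order. For large n, n^a · (log n)^b dominates n^a' · (log n)^b' iff a > a', or (a = a' and b > b'). Ranking the 4 terms shows the dominant one is 9 · n^(5/2). Hence f(n) ∈ Θ(n^(5/2)).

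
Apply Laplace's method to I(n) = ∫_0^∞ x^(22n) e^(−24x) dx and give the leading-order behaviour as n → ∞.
I(n) ~ (sqrt(2π·22n) / 24) · (22n/(24e))^(22n)

Write the integrand as exp(22n ln x − 24x) and set f(x) = 22n ln x − 24x. Then f'(x) = 22n/x − 24 = 0 at x* = 22n/24, and f''(x*) = −22n/x*^2 = −24^2/(22n). Laplace's method (interior maximum) gives
  I(n) ~ e^(f(x*)) · sqrt(2π / |f''(x*)|)
        = exp(22n ln(22n/24) − 22n) · sqrt(2π · 22n / 24^2)
        = (22n/24)^(22n) e^(−22n) · sqrt(2π·22n) / 24
        = (sqrt(2π·22n) / 24) · (22n/(24e))^(22n).
This matches Γ(22n+1)/24^(22n+1) with Stirling applied to Γ.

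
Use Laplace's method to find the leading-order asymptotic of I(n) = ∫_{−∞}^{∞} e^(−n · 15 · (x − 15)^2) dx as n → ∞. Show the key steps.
I(n) = sqrt(π/(15n))

Here φ(x) = 15 · (x − 15)^2 has its unique minimum at x* = 15 with φ(x*) = 0 and φ''(x*) = 30. Laplace's method gives
  I(n) ~ e^(−n φ(x*)) · sqrt(2π / (n · φ''(x*))) = sqrt(2π / (30n)) = sqrt(π/(15n)).
This is exact: substituting u = (x − 15)·sqrt(15n) gives I(n) = (1/sqrt(15n)) ∫_{−∞}^{∞} e^(−u^2) du = sqrt(π/(15n)).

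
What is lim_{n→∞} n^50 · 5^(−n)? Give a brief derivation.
lim = 0

Exponentials with base > 1 dominate every fixed polynomial: for any fixed c, n^c / 5^n → 0 as n → ∞ (e.g. by the ratio test, or by writing 5^n = e^(n ln 5) and noting e^(n ln 5) / n^c → ∞). Hence n^50 · 5^(−n) = n^50 / 5^n → 0.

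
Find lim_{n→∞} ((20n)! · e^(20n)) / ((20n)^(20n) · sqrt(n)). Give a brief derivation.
lim = sqrt(2π·20)

Stirling: (20n)! ~ sqrt(2π·20n) · (20n/e)^(20n). Hence
  (20n)! · e^(20n) / (20n)^(20n) ~ sqrt(2π·20n).
Dividing by sqrt(n): sqrt(2π·20n) / sqrt(n) = sqrt(2π·20) · n^((1−1)/2), so the limit is sqrt(2π·20).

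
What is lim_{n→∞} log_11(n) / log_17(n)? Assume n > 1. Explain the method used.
lim = ln(17) / ln(11) = log_11(17)

Change of base: log_11(n) = ln n / ln 11 and log_17(n) = ln n / ln 17. The ratio is (ln n / ln 11) · (ln 17 / ln n) = ln 17 / ln 11, a constant independent of n. So the limit is ln 17 / ln 11 = log_11(17).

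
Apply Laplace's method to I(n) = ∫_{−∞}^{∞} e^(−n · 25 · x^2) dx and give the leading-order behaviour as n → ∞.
I(n) = sqrt(π/(25n))

Here φ(x) = 25 · x^2 has its unique minimum at x* = 0 with φ(x*) = 0 and φ''(x*) = 50. Laplace's method gives
  I(n) ~ e^(−n φ(x*)) · sqrt(2π / (n · φ''(x*))) = sqrt(2π / (50n)) = sqrt(π/(25n)).
This is exact: substituting u = (x − 0)·sqrt(25n) gives I(n) = (1/sqrt(25n)) ∫_{−∞}^{∞} e^(−u^2) du = sqrt(π/(25n)).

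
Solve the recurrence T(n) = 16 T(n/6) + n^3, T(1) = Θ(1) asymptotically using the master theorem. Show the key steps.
T(n) = Θ(n^3)

log_6 16 ≈ 1.547. f(n) = n^3 dominates n^(log_6 16) since 3 > 1.547, and the regularity condition a·f(n/b) = 16·(n/6)^3 = (16/216)·n^3 ≤ c·f(n) holds with c = 16/216 ≈ 0.0741 < 1. So this is Case 3: T(n) = Θ(f(n)) = Θ(n^3).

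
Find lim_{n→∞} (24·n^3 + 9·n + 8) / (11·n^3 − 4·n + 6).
lim = 24/11

For large n the leading n^3 terms dominate both numerator and denominator. Dividing top and bottom by n^3, every other term tends to 0, leaving 24/11.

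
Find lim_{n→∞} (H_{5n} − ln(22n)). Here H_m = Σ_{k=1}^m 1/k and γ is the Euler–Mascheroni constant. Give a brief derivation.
lim = ln(5/22) + γ

By Euler-Maclaurin, H_m = ln m + γ + O(1/m). So
  H_{5n} − ln(22n) = ln(5n) + γ − ln(22n) + O(1/n)
                       = ln(5/22) + γ + O(1/n).
Hence the limit is ln(5/22) + γ.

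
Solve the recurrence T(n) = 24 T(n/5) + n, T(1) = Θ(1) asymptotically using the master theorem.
T(n) = Θ(n^(log_5 24))

Master theorem: compare f(n) = n to n^(log_5 24) where log_5 24 ≈ 1.975. Since 1 < log_5 24, we have f(n) = O(n^(log_5 24 − ε)) for some ε > 0 — Case 1. Hence T(n) = Θ(n^(log_5 24)).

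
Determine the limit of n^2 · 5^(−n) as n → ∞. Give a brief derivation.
lim = 0

Exponentials with base > 1 dominate every fixed polynomial: for any fixed c, n^c / 5^n → 0 as n → ∞ (e.g. by the ratio test, or by writing 5^n = e^(n ln 5) and noting e^(n ln 5) / n^c → ∞). Hence n^2 · 5^(−n) = n^2 / 5^n → 0.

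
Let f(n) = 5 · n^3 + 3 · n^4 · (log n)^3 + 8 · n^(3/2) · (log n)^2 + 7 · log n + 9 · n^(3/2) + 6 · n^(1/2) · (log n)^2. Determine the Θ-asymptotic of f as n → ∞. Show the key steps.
f(n) ∈ Θ(n^4 · (log n)^3)

Compare the terms by growth order. For large n, n^a · (log n)^b dominates n^a' · (log n)^b' iff a > a', or (a = a' and b > b'). Ranking the 6 terms shows the dominant one is 3 · n^4 · (log n)^3. Hence f(n) ∈ Θ(n^4 · (log n)^3).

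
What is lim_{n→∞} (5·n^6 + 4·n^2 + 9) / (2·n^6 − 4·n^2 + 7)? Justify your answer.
lim = 5/2

For large n the leading n^6 terms dominate both numerator and denominator. Dividing top and bottom by n^6, every other term tends to 0, leaving 5/2.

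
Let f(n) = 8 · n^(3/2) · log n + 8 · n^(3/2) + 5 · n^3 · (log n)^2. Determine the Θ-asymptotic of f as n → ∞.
f(n) ∈ Θ(n^3 · (log n)^2)

Compare the terms by growth order. For large n, n^a · (log n)^b dominates n^a' · (log n)^b' iff a > a', or (a = a' and b > b'). Ranking the 3 terms shows the dominant one is 5 · n^3 · (log n)^2. Hence f(n) ∈ Θ(n^3 · (log n)^2).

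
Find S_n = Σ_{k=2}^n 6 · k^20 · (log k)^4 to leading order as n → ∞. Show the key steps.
S_n ~ 2 · n^21 · (log n)^4 / 7

By integral comparison, S_n = ∫_1^n 6 · x^20 · (log x)^4 dx + O(n^20 · (log n)^4). For the integral, the leading term of ∫_1^n x^20 (log x)^4 dx is n^21/21 · (log n)^4 (by repeated integration by parts; each step lowers the log-exponent and produces a relatively O(1/log n) correction). Hence S_n ~ 2 · n^21 · (log n)^4 / 7.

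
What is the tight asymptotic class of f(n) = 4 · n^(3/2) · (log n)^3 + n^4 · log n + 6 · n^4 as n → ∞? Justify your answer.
f(n) ∈ Θ(n^4 · log n)

Compare the terms by growth order. For large n, n^a · (log n)^b dominates n^a' · (log n)^b' iff a > a', or (a = a' and b > b'). Ranking the 3 terms shows the dominant one is n^4 · log n. Hence f(n) ∈ Θ(n^4 · log n).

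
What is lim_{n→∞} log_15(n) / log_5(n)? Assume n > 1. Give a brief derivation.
lim = ln(5) / ln(15) = log_15(5)

Change of base: log_15(n) = ln n / ln 15 and log_5(n) = ln n / ln 5. The ratio is (ln n / ln 15) · (ln 5 / ln n) = ln 5 / ln 15, a constant independent of n. So the limit is ln 5 / ln 15 = log_15(5).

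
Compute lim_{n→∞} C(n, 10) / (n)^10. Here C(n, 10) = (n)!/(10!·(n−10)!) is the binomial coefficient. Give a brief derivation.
lim = 1/10! = 1/3628800

With N = n → ∞: C(N, 10) / N^10 = [N(N−1)…(N−9)] / (10! · N^10) = (1/10!) · 1 · (1 − 1/n) · … · (1 − 9/n). Each factor → 1 as N → ∞, so the limit is 1/10! = 1/3628800.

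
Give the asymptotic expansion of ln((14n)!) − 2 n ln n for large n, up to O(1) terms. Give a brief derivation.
ln((14n)!) − 2 n ln n = 12 n ln n + 14(ln 14 − 1) n + (1/2) ln(2π·14n) + O(1/n)

Stirling: ln((14n)!) = 14n ln(14n) − 14n + (1/2) ln(2π·14n) + O(1/n).
Expand 14n ln(14n) = 14n (ln n + ln 14) = 14n ln n + 14n ln 14.
Subtract 2n ln n: leading term is (14 − 2) n ln n = 12 n ln n. The next term is 14n ln 14 − 14n = 14(ln 14 − 1) n. Then the (1/2) ln(2π·14n) correction.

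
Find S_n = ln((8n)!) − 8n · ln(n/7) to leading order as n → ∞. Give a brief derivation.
S_n ~ 8n · (ln 56 − 1) + O(ln n)

Stirling: ln((8n)!) = 8n ln(8n) − 8n + O(ln n).
  S_n = 8n ln(8n) − 8n − 8n ln(n/7) + O(ln n)
      = 8n ln(8n) − 8n ln n + 8n ln 7 − 8n + O(ln n)
      = 8n ln 8 + 8n ln 7 − 8n + O(ln n)
      = 8n (ln 56 − 1) + O(ln n).
Numerically ln(56) − 1 ≈ 3.0254.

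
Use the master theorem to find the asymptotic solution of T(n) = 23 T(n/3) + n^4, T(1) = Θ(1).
T(n) = Θ(n^4)

log_3 23 ≈ 2.854. f(n) = n^4 dominates n^(log_3 23) since 4 > 2.854, and the regularity condition a·f(n/b) = 23·(n/3)^4 = (23/81)·n^4 ≤ c·f(n) holds with c = 23/81 ≈ 0.284 < 1. So this is Case 3: T(n) = Θ(f(n)) = Θ(n^4).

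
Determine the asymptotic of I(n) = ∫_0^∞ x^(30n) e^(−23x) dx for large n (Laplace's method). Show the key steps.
I(n) ~ (sqrt(2π·30n) / 23) · (30n/(23e))^(30n)

Write the integrand as exp(30n ln x − 23x) and set f(x) = 30n ln x − 23x. Then f'(x) = 30n/x − 23 = 0 at x* = 30n/23, and f''(x*) = −30n/x*^2 = −23^2/(30n). Laplace's method (interior maximum) gives
  I(n) ~ e^(f(x*)) · sqrt(2π / |f''(x*)|)
        = exp(30n ln(30n/23) − 30n) · sqrt(2π · 30n / 23^2)
        = (30n/23)^(30n) e^(−30n) · sqrt(2π·30n) / 23
        = (sqrt(2π·30n) / 23) · (30n/(23e))^(30n).
This matches Γ(30n+1)/23^(30n+1) with Stirling applied to Γ.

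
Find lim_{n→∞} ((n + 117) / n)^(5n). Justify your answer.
lim = e^585

Rewrite as (1 + 117/n)^(5n). By the standard limit (1 + x/n)^n → e^x, we have (1 + 117/n)^n → e^117, and raising to the 5th power gives e^585.
More precisely, ln[(1 + 117/n)^(5n)] = 5n · ln(1 + 117/n) = 5n · (117/n + O(1/n^2)) = 585 + O(1/n) → 585.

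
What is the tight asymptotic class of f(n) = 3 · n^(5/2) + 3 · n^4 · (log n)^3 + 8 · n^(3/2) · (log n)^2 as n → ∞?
f(n) ∈ Θ(n^4 · (log n)^3)

Compare the terms by growth order. For large n, n^a · (log n)^b dominates n^a' · (log n)^b' iff a > a', or (a = a' and b > b'). Ranking the 3 terms shows the dominant one is 3 · n^4 · (log n)^3. Hence f(n) ∈ Θ(n^4 · (log n)^3).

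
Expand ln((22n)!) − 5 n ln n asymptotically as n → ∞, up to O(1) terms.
ln((22n)!) − 5 n ln n = 17 n ln n + 22(ln 22 − 1) n + (1/2) ln(2π·22n) + O(1/n)

Stirling: ln((22n)!) = 22n ln(22n) − 22n + (1/2) ln(2π·22n) + O(1/n).
Expand 22n ln(22n) = 22n (ln n + ln 22) = 22n ln n + 22n ln 22.
Subtract 5n ln n: leading term is (22 − 5) n ln n = 17 n ln n. The next term is 22n ln 22 − 22n = 22(ln 22 − 1) n. Then the (1/2) ln(2π·22n) correction.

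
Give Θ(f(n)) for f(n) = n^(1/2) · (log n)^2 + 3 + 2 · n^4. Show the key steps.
f(n) ∈ Θ(n^4)

Compare the terms by growth order. For large n, n^a · (log n)^b dominates n^a' · (log n)^b' iff a > a', or (a = a' and b > b'). Ranking the 3 terms shows the dominant one is 2 · n^4. Hence f(n) ∈ Θ(n^4).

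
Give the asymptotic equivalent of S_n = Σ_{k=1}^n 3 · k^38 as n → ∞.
S_n ~ n^39 / 13

By integral comparison (Euler-Maclaurin), Σ_{k=1}^n 3 · k^38 = 3 · ∫_0^n x^38 dx + O(n^38) = 3 · n^39/39 = n^39 / 13 + O(n^38). (Equivalently, Faulhaber's formula gives the same leading term.)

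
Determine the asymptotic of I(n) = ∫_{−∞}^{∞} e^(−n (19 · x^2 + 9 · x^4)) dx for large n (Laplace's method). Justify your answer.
I(n) ~ sqrt(π/(19n))

φ(x) = 19 · x^2 + 9 · x^4 has its unique global minimum at x* = 0 (since φ'(x) = 38x + 36x^3 = 0 only at x = 0 for real x with both coefficients positive, and φ → ∞ as |x| → ∞). At x* = 0, φ(0) = 0 and φ''(0) = 38. Laplace's method then gives
  I(n) ~ sqrt(2π / (n · φ''(0))) · e^(−n φ(0)) = sqrt(2π / (38n)) = sqrt(π/(19n)).
The 9 · x^4 term contributes only at subleading order (an O(1/n) relative correction).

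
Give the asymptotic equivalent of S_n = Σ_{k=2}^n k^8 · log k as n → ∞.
S_n ~ n^9 log n / 9 − n^9 / 81

By integral comparison, S_n = ∫_1^n x^8 · log x dx + O(n^8 · log n). For the integral, ∫ x^8 log x dx = n^9 log n / 9 − n^9/81 (integration by parts). Hence S_n ~ n^9 log n / 9 − n^9 / 81.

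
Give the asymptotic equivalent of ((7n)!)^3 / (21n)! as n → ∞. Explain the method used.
((7n)!)^3/(21n)! ~ ((2π·7n)^(2/2) / sqrt(3)) · 3^(−3·7n)  →  0

Write N = 7n. Stirling: N! ~ sqrt(2π N)(N/e)^N and (3N)! ~ sqrt(2π·3N)·(3N/e)^(3N).
  (N!)^3/(3N)! ~ (2π N)^(3/2) (N/e)^(3N) / [sqrt(2π·3N) (3N/e)^(3N)]
     = (2π N)^(3/2) / sqrt(2π·3N) · (N/(3N))^(3N)
     = (2π N)^((3−1)/2) / sqrt(3) · 3^(−3N).
Since 3^3 > 1, the factor 3^(−3N) decays exponentially, so the ratio → 0. Substituting N = 7n gives the stated form.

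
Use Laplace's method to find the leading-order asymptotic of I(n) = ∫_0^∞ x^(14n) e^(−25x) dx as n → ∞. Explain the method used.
I(n) ~ (sqrt(2π·14n) / 25) · (14n/(25e))^(14n)

Write the integrand as exp(14n ln x − 25x) and set f(x) = 14n ln x − 25x. Then f'(x) = 14n/x − 25 = 0 at x* = 14n/25, and f''(x*) = −14n/x*^2 = −25^2/(14n). Laplace's method (interior maximum) gives
  I(n) ~ e^(f(x*)) · sqrt(2π / |f''(x*)|)
        = exp(14n ln(14n/25) − 14n) · sqrt(2π · 14n / 25^2)
        = (14n/25)^(14n) e^(−14n) · sqrt(2π·14n) / 25
        = (sqrt(2π·14n) / 25) · (14n/(25e))^(14n).
This matches Γ(14n+1)/25^(14n+1) with Stirling applied to Γ.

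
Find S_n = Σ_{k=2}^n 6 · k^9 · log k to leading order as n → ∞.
S_n ~ 3 · n^10 log n / 5 − 3 · n^10 / 50

By integral comparison, S_n = ∫_1^n 6 · x^9 · log x dx + O(n^9 · log n). For the integral, ∫ x^9 log x dx = n^10 log n / 10 − n^10/100 (integration by parts). Hence S_n ~ 3 · n^10 log n / 5 − 3 · n^10 / 50.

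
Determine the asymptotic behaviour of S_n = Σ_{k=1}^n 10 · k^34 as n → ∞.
S_n ~ 2 · n^35 / 7

By integral comparison (Euler-Maclaurin), Σ_{k=1}^n 10 · k^34 = 10 · ∫_0^n x^34 dx + O(n^34) = 10 · n^35/35 = 2 · n^35 / 7 + O(n^34). (Equivalently, Faulhaber's formula gives the same leading term.)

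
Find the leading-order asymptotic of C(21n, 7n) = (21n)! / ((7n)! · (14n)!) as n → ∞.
C(21n, 7n) ~ (27/4)^(7n) · sqrt(3/(4π·7n))

Write N = 7n. Apply Stirling to each factorial:
  (3N)! ~ sqrt(2π·3N) · (3N/e)^(3N),
  N! ~ sqrt(2π N) · (N/e)^N,
  (2N)! ~ sqrt(2π·2N) · (2N/e)^(2N).
The exponential factors combine to (3N)^(3N) / (N^N · (2N)^(2N)) = 3^(3N)/2^(2N) = (3^3/2^2)^N = (27/4)^N.
The square-root prefactors combine to sqrt(2π·3N) / (sqrt(2π N)·sqrt(2π·2N)) = sqrt(3 / (2π·2·N)) = sqrt(3/(4π·7n)).
Substituting N = 7n: C(21n, 7n) ~ (27/4)^(7n) · sqrt(3/(4π·7n)).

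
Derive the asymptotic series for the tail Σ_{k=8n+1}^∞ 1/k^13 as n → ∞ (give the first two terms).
Σ_{k>8n} 1/k^13 = 1/(12 · (8n)^12) − 1/(2 · (8n)^13) + O(1/(8n)^14)

Compare to the integral: ∫_{8n}^∞ x^(−13) dx = [−x^(−12)/12]_{8n}^∞ = 1/((13−1)·(8n)^12). The Euler-Maclaurin correction adds −f(8n)/2 = −1/(2·(8n)^13). Euler-Maclaurin then gives
  Σ_{k>8n} 1/k^13 = ∫_{8n}^∞ dx/x^13 − 1/(2·(8n)^13) + O(1/(8n)^14).
(Equivalently this is ζ(13) − Σ_{k≤8n} 1/k^13.)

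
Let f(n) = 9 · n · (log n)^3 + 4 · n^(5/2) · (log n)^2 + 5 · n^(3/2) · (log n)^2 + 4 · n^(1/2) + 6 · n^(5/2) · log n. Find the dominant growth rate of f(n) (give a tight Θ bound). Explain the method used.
f(n) ∈ Θ(n^(5/2) · (log n)^2)

Compare the terms by growth order. For large n, n^a · (log n)^b dominates n^a' · (log n)^b' iff a > a', or (a = a' and b > b'). Ranking the 5 terms shows the dominant one is 4 · n^(5/2) · (log n)^2. Hence f(n) ∈ Θ(n^(5/2) · (log n)^2).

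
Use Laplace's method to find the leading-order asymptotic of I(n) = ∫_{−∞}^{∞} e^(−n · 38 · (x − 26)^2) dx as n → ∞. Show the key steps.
I(n) = sqrt(π/(38n))

Here φ(x) = 38 · (x − 26)^2 has its unique minimum at x* = 26 with φ(x*) = 0 and φ''(x*) = 76. Laplace's method gives
  I(n) ~ e^(−n φ(x*)) · sqrt(2π / (n · φ''(x*))) = sqrt(2π / (76n)) = sqrt(π/(38n)).
This is exact: substituting u = (x − 26)·sqrt(38n) gives I(n) = (1/sqrt(38n)) ∫_{−∞}^{∞} e^(−u^2) du = sqrt(π/(38n)).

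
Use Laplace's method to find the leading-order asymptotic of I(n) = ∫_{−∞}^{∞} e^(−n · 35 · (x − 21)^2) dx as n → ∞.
I(n) = sqrt(π/(35n))

Here φ(x) = 35 · (x − 21)^2 has its unique minimum at x* = 21 with φ(x*) = 0 and φ''(x*) = 70. Laplace's method gives
  I(n) ~ e^(−n φ(x*)) · sqrt(2π / (n · φ''(x*))) = sqrt(2π / (70n)) = sqrt(π/(35n)).
This is exact: substituting u = (x − 21)·sqrt(35n) gives I(n) = (1/sqrt(35n)) ∫_{−∞}^{∞} e^(−u^2) du = sqrt(π/(35n)).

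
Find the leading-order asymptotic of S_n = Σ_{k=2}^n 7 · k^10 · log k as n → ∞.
S_n ~ 7 · n^11 log n / 11 − 7 · n^11 / 121

By integral comparison, S_n = ∫_1^n 7 · x^10 · log x dx + O(n^10 · log n). For the integral, ∫ x^10 log x dx = n^11 log n / 11 − n^11/121 (integration by parts). Hence S_n ~ 7 · n^11 log n / 11 − 7 · n^11 / 121.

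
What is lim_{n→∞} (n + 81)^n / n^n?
lim = e^81

Rewrite as (1 + 81/n)^(n). By the standard limit (1 + x/n)^n → e^x, we have (1 + 81/n)^n → e^81, and raising to the 1st power gives e^81.
More precisely, ln[(1 + 81/n)^(n)] = n · ln(1 + 81/n) = n · (81/n + O(1/n^2)) = 81 + O(1/n) → 81.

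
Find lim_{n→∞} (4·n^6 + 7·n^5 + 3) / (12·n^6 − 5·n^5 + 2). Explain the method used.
lim = 4/12 = 1/3

For large n the leading n^6 terms dominate both numerator and denominator. Dividing top and bottom by n^6, every other term tends to 0, leaving 4/12 = 1/3.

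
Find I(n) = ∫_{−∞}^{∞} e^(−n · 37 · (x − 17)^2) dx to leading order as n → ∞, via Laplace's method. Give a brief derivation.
I(n) = sqrt(π/(37n))

Here φ(x) = 37 · (x − 17)^2 has its unique minimum at x* = 17 with φ(x*) = 0 and φ''(x*) = 74. Laplace's method gives
  I(n) ~ e^(−n φ(x*)) · sqrt(2π / (n · φ''(x*))) = sqrt(2π / (74n)) = sqrt(π/(37n)).
This is exact: substituting u = (x − 17)·sqrt(37n) gives I(n) = (1/sqrt(37n)) ∫_{−∞}^{∞} e^(−u^2) du = sqrt(π/(37n)).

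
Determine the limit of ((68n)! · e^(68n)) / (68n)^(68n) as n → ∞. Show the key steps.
lim = ∞

Stirling: (68n)! ~ sqrt(2π·68n) · (68n/e)^(68n). Hence
  (68n)! · e^(68n) / (68n)^(68n) ~ sqrt(2π·68n) = sqrt(2π·68) · sqrt(n) → ∞.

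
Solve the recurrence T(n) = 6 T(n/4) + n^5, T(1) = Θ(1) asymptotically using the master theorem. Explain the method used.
T(n) = Θ(n^5)

log_4 6 ≈ 1.292. f(n) = n^5 dominates n^(log_4 6) since 5 > 1.292, and the regularity condition a·f(n/b) = 6·(n/4)^5 = (6/1024)·n^5 ≤ c·f(n) holds with c = 6/1024 ≈ 0.00586 < 1. So this is Case 3: T(n) = Θ(f(n)) = Θ(n^5).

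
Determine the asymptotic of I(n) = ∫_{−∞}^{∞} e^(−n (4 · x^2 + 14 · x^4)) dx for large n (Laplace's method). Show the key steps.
I(n) ~ sqrt(π/(4n))

φ(x) = 4 · x^2 + 14 · x^4 has its unique global minimum at x* = 0 (since φ'(x) = 8x + 56x^3 = 0 only at x = 0 for real x with both coefficients positive, and φ → ∞ as |x| → ∞). At x* = 0, φ(0) = 0 and φ''(0) = 8. Laplace's method then gives
  I(n) ~ sqrt(2π / (n · φ''(0))) · e^(−n φ(0)) = sqrt(2π / (8n)) = sqrt(π/(4n)).
The 14 · x^4 term contributes only at subleading order (an O(1/n) relative correction).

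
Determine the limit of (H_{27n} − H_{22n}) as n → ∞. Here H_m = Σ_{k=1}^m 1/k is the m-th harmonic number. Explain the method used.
lim = ln(27/22)

Euler-Maclaurin gives H_m = ln m + γ + 1/(2m) + O(1/m^2). The γ and O(1/m) terms cancel in the difference:
  H_{27n} − H_{22n} = ln(27n) − ln(22n) + O(1/n) = ln(27/22) + O(1/n).
Hence the limit is ln(27/22).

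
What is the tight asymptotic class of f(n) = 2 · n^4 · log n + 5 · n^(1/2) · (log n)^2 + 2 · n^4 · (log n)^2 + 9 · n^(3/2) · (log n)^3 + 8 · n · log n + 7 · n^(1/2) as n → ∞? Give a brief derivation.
f(n) ∈ Θ(n^4 · (log n)^2)

Compare the terms by growth order. For large n, n^a · (log n)^b dominates n^a' · (log n)^b' iff a > a', or (a = a' and b > b'). Ranking the 6 terms shows the dominant one is 2 · n^4 · (log n)^2. Hence f(n) ∈ Θ(n^4 · (log n)^2).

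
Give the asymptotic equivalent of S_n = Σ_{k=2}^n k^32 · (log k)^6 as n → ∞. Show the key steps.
S_n ~ n^33 · (log n)^6 / 33

By integral comparison, S_n = ∫_1^n x^32 · (log x)^6 dx + O(n^32 · (log n)^6). For the integral, the leading term of ∫_1^n x^32 (log x)^6 dx is n^33/33 · (log n)^6 (by repeated integration by parts; each step lowers the log-exponent and produces a relatively O(1/log n) correction). Hence S_n ~ n^33 · (log n)^6 / 33.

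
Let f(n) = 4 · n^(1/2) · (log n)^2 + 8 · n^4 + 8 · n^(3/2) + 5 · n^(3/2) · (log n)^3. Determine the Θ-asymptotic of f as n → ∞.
f(n) ∈ Θ(n^4)

Compare the terms by growth order. For large n, n^a · (log n)^b dominates n^a' · (log n)^b' iff a > a', or (a = a' and b > b'). Ranking the 4 terms shows the dominant one is 8 · n^4. Hence f(n) ∈ Θ(n^4).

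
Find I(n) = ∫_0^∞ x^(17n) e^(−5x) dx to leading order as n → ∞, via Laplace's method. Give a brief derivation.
I(n) ~ (sqrt(2π·17n) / 5) · (17n/(5e))^(17n)

Write the integrand as exp(17n ln x − 5x) and set f(x) = 17n ln x − 5x. Then f'(x) = 17n/x − 5 = 0 at x* = 17n/5, and f''(x*) = −17n/x*^2 = −5^2/(17n). Laplace's method (interior maximum) gives
  I(n) ~ e^(f(x*)) · sqrt(2π / |f''(x*)|)
        = exp(17n ln(17n/5) − 17n) · sqrt(2π · 17n / 5^2)
        = (17n/5)^(17n) e^(−17n) · sqrt(2π·17n) / 5
        = (sqrt(2π·17n) / 5) · (17n/(5e))^(17n).
This matches Γ(17n+1)/5^(17n+1) with Stirling applied to Γ.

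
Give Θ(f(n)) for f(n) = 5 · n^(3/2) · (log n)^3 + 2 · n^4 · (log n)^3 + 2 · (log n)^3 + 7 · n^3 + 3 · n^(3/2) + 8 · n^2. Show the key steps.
f(n) ∈ Θ(n^4 · (log n)^3)

Compare the terms by growth order. For large n, n^a · (log n)^b dominates n^a' · (log n)^b' iff a > a', or (a = a' and b > b'). Ranking the 6 terms shows the dominant one is 2 · n^4 · (log n)^3. Hence f(n) ∈ Θ(n^4 · (log n)^3).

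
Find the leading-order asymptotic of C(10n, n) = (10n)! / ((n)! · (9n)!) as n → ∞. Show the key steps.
C(10n, n) ~ (10000000000/387420489)^(n) · sqrt(5/(9π·n))

Write N = n. Apply Stirling to each factorial:
  (10N)! ~ sqrt(2π·10N) · (10N/e)^(10N),
  N! ~ sqrt(2π N) · (N/e)^N,
  (9N)! ~ sqrt(2π·9N) · (9N/e)^(9N).
The exponential factors combine to (10N)^(10N) / (N^N · (9N)^(9N)) = 10^(10N)/9^(9N) = (10^10/9^9)^N = (10000000000/387420489)^N.
The square-root prefactors combine to sqrt(2π·10N) / (sqrt(2π N)·sqrt(2π·9N)) = sqrt(10 / (2π·9·N)) = sqrt(5/(9π·n)).
Substituting N = n: C(10n, n) ~ (10000000000/387420489)^(n) · sqrt(5/(9π·n)).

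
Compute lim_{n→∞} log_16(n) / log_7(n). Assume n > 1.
lim = ln(7) / ln(16) = log_16(7)

Change of base: log_16(n) = ln n / ln 16 and log_7(n) = ln n / ln 7. The ratio is (ln n / ln 16) · (ln 7 / ln n) = ln 7 / ln 16, a constant independent of n. So the limit is ln 7 / ln 16 = log_16(7).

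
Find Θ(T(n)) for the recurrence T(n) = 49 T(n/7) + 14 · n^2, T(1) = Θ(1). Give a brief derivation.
T(n) = Θ(n^2 log n)

log_7 49 = 2, and f(n) = 14 · n^2 = Θ(n^(log_7 49)). This is Case 2 of the master theorem: T(n) = Θ(f(n) · log n) = Θ(n^2 log n).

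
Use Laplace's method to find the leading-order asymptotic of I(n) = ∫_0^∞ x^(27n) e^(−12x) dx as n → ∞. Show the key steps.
I(n) ~ (sqrt(2π·27n) / 12) · (27n/(12e))^(27n)

Write the integrand as exp(27n ln x − 12x) and set f(x) = 27n ln x − 12x. Then f'(x) = 27n/x − 12 = 0 at x* = 27n/12, and f''(x*) = −27n/x*^2 = −12^2/(27n). Laplace's method (interior maximum) gives
  I(n) ~ e^(f(x*)) · sqrt(2π / |f''(x*)|)
        = exp(27n ln(27n/12) − 27n) · sqrt(2π · 27n / 12^2)
        = (27n/12)^(27n) e^(−27n) · sqrt(2π·27n) / 12
        = (sqrt(2π·27n) / 12) · (27n/(12e))^(27n).
This matches Γ(27n+1)/12^(27n+1) with Stirling applied to Γ.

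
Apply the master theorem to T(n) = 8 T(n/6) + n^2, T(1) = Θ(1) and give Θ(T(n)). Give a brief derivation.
T(n) = Θ(n^2)

log_6 8 ≈ 1.161. f(n) = n^2 dominates n^(log_6 8) since 2 > 1.161, and the regularity condition a·f(n/b) = 8·(n/6)^2 = (8/36)·n^2 ≤ c·f(n) holds with c = 8/36 ≈ 0.222 < 1. So this is Case 3: T(n) = Θ(f(n)) = Θ(n^2).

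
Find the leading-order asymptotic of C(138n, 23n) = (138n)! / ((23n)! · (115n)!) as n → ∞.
C(138n, 23n) ~ (46656/3125)^(23n) · sqrt(3/(5π·23n))

Write N = 23n. Apply Stirling to each factorial:
  (6N)! ~ sqrt(2π·6N) · (6N/e)^(6N),
  N! ~ sqrt(2π N) · (N/e)^N,
  (5N)! ~ sqrt(2π·5N) · (5N/e)^(5N).
The exponential factors combine to (6N)^(6N) / (N^N · (5N)^(5N)) = 6^(6N)/5^(5N) = (6^6/5^5)^N = (46656/3125)^N.
The square-root prefactors combine to sqrt(2π·6N) / (sqrt(2π N)·sqrt(2π·5N)) = sqrt(6 / (2π·5·N)) = sqrt(3/(5π·23n)).
Substituting N = 23n: C(138n, 23n) ~ (46656/3125)^(23n) · sqrt(3/(5π·23n)).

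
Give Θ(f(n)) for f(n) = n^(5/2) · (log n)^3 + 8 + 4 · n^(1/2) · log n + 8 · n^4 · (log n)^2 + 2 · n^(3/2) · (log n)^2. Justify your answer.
f(n) ∈ Θ(n^4 · (log n)^2)

Compare the terms by growth order. For large n, n^a · (log n)^b dominates n^a' · (log n)^b' iff a > a', or (a = a' and b > b'). Ranking the 5 terms shows the dominant one is 8 · n^4 · (log n)^2. Hence f(n) ∈ Θ(n^4 · (log n)^2).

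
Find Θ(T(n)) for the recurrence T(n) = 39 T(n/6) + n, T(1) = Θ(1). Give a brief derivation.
T(n) = Θ(n^(log_6 39))

Master theorem: compare f(n) = n to n^(log_6 39) where log_6 39 ≈ 2.045. Since 1 < log_6 39, we have f(n) = O(n^(log_6 39 − ε)) for some ε > 0 — Case 1. Hence T(n) = Θ(n^(log_6 39)).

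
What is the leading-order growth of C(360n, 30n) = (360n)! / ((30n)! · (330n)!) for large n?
C(360n, 30n) ~ (8916100448256/285311670611)^(30n) · sqrt(6/(11π·30n))

Write N = 30n. Apply Stirling to each factorial:
  (12N)! ~ sqrt(2π·12N) · (12N/e)^(12N),
  N! ~ sqrt(2π N) · (N/e)^N,
  (11N)! ~ sqrt(2π·11N) · (11N/e)^(11N).
The exponential factors combine to (12N)^(12N) / (N^N · (11N)^(11N)) = 12^(12N)/11^(11N) = (12^12/11^11)^N = (8916100448256/285311670611)^N.
The square-root prefactors combine to sqrt(2π·12N) / (sqrt(2π N)·sqrt(2π·11N)) = sqrt(12 / (2π·11·N)) = sqrt(6/(11π·30n)).
Substituting N = 30n: C(360n, 30n) ~ (8916100448256/285311670611)^(30n) · sqrt(6/(11π·30n)).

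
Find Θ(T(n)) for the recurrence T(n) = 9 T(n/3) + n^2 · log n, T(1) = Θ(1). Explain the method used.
T(n) = Θ(n^2 · (log n)^2)

Here log_3 9 = 2 and f(n) = n^2 · log n = Θ(n^(log_3 9) · (log n)^1). This is the extended Case 2 of the master theorem (f matches the critical exponent up to log factors), giving T(n) = Θ(n^(log_3 9) · (log n)^(1+1)) = Θ(n^2 · (log n)^2).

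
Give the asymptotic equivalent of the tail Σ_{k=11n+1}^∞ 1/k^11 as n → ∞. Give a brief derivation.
Σ_{k>11n} 1/k^11 ~ 1/(10 · (11n)^10)

Compare to the integral: ∫_{11n}^∞ x^(−11) dx = [−x^(−10)/10]_{11n}^∞ = 1/((11−1)·(11n)^10). Euler-Maclaurin then gives
  Σ_{k>11n} 1/k^11 = ∫_{11n}^∞ dx/x^11 − 1/(2·(11n)^11) + O(1/(11n)^12).
(Equivalently this is ζ(11) − Σ_{k≤11n} 1/k^11.)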